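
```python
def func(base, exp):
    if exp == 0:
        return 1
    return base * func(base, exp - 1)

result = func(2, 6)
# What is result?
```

func(2, 6) = 2 * 2 * 2 * 2 * 2 * 2 = 64

Answer: 64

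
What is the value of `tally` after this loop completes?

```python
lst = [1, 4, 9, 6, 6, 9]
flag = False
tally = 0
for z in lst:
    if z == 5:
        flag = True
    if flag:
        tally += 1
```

Count elements after first 5 in [1, 4, 9, 6, 6, 9]
`tally` takes the values: 0

Answer: 0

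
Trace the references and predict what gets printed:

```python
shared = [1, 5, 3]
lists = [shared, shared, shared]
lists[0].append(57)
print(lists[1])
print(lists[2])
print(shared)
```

Key concept: list of same reference.
Step by step:
`shared = [1, 5, 3]` → shared = [1, 5, 3]
`lists = [shared, shared, shared]` → lists = [[1, 5, 3], [1, 5, 3], [1, 5, 3]]
`lists[0].append(57)` → shared = [1, 5, 3, 57]; lists = [[1, 5, 3, 57], [1, 5, 3, 57], [1, 5, 3, 57]]
`print(lists[1])` → prints [1, 5, 3, 57]
`print(lists[2])` → prints [1, 5, 3, 57]
`print(shared)` → prints [1, 5, 3, 57]

Answer:
[1, 5, 3, 57]
[1, 5, 3, 57]
[1, 5, 3, 57]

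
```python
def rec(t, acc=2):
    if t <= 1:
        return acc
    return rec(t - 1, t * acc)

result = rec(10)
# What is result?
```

Accumulator trace (n, acc): (10, 2) -> (9, 20) -> (8, 180) -> (7, 1440) -> (6, 10080) -> (5, 60480) -> (4, 302400) -> (3, 1209600) -> (2, 3628800) -> (1, 7257600) -> return 7257600

Answer: 7257600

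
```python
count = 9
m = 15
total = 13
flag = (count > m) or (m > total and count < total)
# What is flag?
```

Trace:
`count = 9` → count = 9
`m = 15` → m = 15
`total = 13` → total = 13
`flag = (count > m) or (m > total and count < total)` → flag = True
So flag = True

Answer: True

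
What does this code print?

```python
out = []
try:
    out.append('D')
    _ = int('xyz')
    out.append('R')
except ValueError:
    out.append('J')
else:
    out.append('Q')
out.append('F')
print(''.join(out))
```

Execution trace: 'D' (try body) → 'J' (except ValueError) → 'F' (after the try/except). Output: DJF

Answer: DJF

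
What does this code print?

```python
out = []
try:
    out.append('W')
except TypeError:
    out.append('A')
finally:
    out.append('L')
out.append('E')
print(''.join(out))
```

Execution trace: 'W' (try body, no exception) → 'L' (finally) → 'E' (after the try/except). Output: WLE

Answer: WLE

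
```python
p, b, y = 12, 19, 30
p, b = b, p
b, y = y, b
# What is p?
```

Trace:
`p, b, y = 12, 19, 30` → p = 12; b = 19; y = 30
`p, b = b, p` → p = 19; b = 12
`b, y = y, b` → b = 30; y = 12
So p = 19

Answer: 19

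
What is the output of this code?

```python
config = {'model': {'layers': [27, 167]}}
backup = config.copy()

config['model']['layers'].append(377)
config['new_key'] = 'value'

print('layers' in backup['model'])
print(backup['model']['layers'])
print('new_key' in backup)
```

Key concept: shallow copy gotcha with nested dict.
Step by step:
`config = {'model': {'layers': [27, 167]}}` → config = {'model': {'layers': [27, 167]}}
`backup = config.copy()` → backup = {'model': {'layers': [27, 167]}}
`config['model']['layers'].append(377)` → config = {'model': {'layers': [27, 167, 377]}}; backup = {'model': {'layers': [27, 167, 377]}}
`config['new_key'] = 'value'` → config = {'model': {'layers': [27, 167, 377]}, 'new_key': 'value'}
`print('layers' in backup['model'])` → prints True
`print(backup['model']['layers'])` → prints [27, 167, 377]
`print('new_key' in backup)` → prints False

Answer:
True
[27, 167, 377]
False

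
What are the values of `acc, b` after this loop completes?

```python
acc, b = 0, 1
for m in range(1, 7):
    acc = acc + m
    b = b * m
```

Sum and factorial of 1 to 6
`acc, b` takes the values: (0, 1) → (1, 1) → (3, 1) → (3, 2) → (6, 2) → (6, 6) → (10, 6) → (10, 24) → (15, 24) → (15, 120) → (21, 120) → (21, 720)

Answer: 21, 720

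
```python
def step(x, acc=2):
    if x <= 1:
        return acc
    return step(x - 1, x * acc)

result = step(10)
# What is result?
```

Accumulator trace (n, acc): (10, 2) -> (9, 20) -> (8, 180) -> (7, 1440) -> (6, 10080) -> (5, 60480) -> (4, 302400) -> (3, 1209600) -> (2, 3628800) -> (1, 7257600) -> return 7257600

Answer: 7257600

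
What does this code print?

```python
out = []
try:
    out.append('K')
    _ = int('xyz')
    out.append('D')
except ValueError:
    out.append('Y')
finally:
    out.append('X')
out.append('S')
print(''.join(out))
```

Execution trace: 'K' (try body) → 'Y' (except ValueError) → 'X' (finally) → 'S' (after the try/except). Output: KYXS

Answer: KYXS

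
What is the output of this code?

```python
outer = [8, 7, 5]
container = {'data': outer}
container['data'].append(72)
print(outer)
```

Key concept: dict holds reference to list.
Step by step:
`outer = [8, 7, 5]` → outer = [8, 7, 5]
`container = {'data': outer}` → container = {'data': [8, 7, 5]}
`container['data'].append(72)` → outer = [8, 7, 5, 72]; container = {'data': [8, 7, 5, 72]}
`print(outer)` → prints [8, 7, 5, 72]

Answer: [8, 7, 5, 72]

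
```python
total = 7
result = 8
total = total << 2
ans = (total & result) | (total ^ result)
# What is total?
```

Trace:
`total = 7` → total = 7
`result = 8` → result = 8
`total = total << 2` → total = 28
`ans = (total & result) | (total ^ result)` → ans = 28
So total = 28

Answer: 28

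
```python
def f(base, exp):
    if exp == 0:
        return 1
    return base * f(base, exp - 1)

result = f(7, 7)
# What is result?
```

f(7, 7) = 7 * 7 * 7 * 7 * 7 * 7 * 7 = 823543

Answer: 823543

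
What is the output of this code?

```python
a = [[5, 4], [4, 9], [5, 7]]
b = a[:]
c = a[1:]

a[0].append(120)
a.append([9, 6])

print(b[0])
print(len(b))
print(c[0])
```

Key concept: slice with nested mutation.
Step by step:
`a = [[5, 4], [4, 9], [5, 7]]` → a = [[5, 4], [4, 9], [5, 7]]
`b = a[:]` → b = [[5, 4], [4, 9], [5, 7]]
`c = a[1:]` → c = [[4, 9], [5, 7]]
`a[0].append(120)` → a = [[5, 4, 120], [4, 9], [5, 7]]; b = [[5, 4, 120], [4, 9], [5, 7]]
`a.append([9, 6])` → a = [[5, 4, 120], [4, 9], [5, 7], [9, 6]]
`print(b[0])` → prints [5, 4, 120]
`print(len(b))` → prints 3
`print(c[0])` → prints [4, 9]

Answer:
[5, 4, 120]
3
[4, 9]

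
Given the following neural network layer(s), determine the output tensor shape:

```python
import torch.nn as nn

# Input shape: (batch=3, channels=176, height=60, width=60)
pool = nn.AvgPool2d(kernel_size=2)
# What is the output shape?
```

Input: (3, 176, 60, 60) -> Output: (3, 176, 30, 30)

Answer: (3, 176, 30, 30)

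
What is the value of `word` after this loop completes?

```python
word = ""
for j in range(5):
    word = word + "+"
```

Repeat '+' 5 times
`word` takes the values: "" → "+" → "++" → "+++" → "++++" → "+++++"

Answer: "+++++"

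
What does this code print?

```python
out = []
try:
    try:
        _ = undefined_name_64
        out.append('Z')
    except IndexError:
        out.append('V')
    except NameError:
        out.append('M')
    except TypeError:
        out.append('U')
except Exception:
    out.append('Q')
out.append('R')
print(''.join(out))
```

Execution trace: 'M' (inner except NameError) → 'R' (after the try/except). Output: MR

Answer: MR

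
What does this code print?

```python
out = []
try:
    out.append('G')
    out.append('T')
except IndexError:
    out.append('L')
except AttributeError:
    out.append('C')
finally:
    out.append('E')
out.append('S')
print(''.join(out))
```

Execution trace: 'G' (try body) → 'T' (try body, no exception) → 'E' (finally) → 'S' (after the try/except). Output: GTES

Answer: GTES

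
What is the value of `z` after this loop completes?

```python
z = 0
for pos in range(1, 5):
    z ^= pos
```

XOR of 1 to 4
`z` takes the values: 0 → 1 → 3 → 0 → 4

Answer: 4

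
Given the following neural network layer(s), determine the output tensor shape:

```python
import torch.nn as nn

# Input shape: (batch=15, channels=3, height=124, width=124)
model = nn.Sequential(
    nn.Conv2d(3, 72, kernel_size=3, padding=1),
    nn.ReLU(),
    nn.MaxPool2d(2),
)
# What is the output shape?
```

Input: (15, 3, 124, 124) -> after Conv2d: (15, 72, 124, 124) -> after ReLU: (15, 72, 124, 124) -> Output: (15, 72, 62, 62)

Answer: (15, 72, 62, 62)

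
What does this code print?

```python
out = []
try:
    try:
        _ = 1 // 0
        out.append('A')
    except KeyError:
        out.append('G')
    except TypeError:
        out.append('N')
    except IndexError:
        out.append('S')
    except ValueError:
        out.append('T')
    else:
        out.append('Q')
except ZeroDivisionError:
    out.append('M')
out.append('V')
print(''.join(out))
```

Execution trace: 'M' (outer except ZeroDivisionError) → 'V' (after the try/except). Output: MV

Answer: MV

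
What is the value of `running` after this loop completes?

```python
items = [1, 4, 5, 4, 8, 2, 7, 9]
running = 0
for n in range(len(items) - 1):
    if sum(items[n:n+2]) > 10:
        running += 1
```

Count windows with sum > 10
`running` takes the values: 0 → 1 → 2

Answer: 2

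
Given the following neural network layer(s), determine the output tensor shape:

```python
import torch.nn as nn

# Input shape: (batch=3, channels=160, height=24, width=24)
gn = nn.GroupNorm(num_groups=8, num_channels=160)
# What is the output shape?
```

Input: (3, 160, 24, 24) -> Output: (3, 160, 24, 24)

Answer: (3, 160, 24, 24)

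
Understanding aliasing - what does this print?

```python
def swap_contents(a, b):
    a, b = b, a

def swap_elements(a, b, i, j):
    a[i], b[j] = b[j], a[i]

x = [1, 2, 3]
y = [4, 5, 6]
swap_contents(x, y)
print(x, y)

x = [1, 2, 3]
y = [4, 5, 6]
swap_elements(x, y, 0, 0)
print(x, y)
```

Key concept: parameter rebinding vs mutation.
Step by step:
`x = [1, 2, 3]` → x = [1, 2, 3]
`y = [4, 5, 6]` → y = [4, 5, 6]
`swap_contents(x, y)` → no visible change to tracked variables
`print(x, y)` → prints [1, 2, 3] [4, 5, 6]
`x = [1, 2, 3]` → x = [1, 2, 3]
`y = [4, 5, 6]` → y = [4, 5, 6]
`swap_elements(x, y, 0, 0)` → x = [4, 2, 3]; y = [1, 5, 6]
`print(x, y)` → prints [4, 2, 3] [1, 5, 6]

Answer:
[1, 2, 3] [4, 5, 6]
[4, 2, 3] [1, 5, 6]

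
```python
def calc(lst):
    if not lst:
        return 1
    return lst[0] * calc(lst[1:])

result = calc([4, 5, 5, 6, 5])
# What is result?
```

Product over [4, 5, 5, 6, 5] = 4 * 5 * 5 * 6 * 5 = 3000

Answer: 3000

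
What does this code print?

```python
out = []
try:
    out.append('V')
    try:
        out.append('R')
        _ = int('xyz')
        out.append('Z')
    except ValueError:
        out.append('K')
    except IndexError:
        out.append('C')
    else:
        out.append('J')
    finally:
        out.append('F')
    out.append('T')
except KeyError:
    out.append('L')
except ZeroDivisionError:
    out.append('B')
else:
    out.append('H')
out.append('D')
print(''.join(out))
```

Execution trace: 'V' (try body) → 'R' (inner try body) → 'K' (inner except ValueError) → 'F' (inner finally) → 'T' (try body, no exception) → 'H' (else) → 'D' (after the try/except). Output: VRKFTHD

Answer: VRKFTHD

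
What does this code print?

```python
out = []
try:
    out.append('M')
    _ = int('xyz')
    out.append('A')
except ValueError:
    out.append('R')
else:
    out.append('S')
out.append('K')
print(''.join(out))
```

Execution trace: 'M' (try body) → 'R' (except ValueError) → 'K' (after the try/except). Output: MRK

Answer: MRK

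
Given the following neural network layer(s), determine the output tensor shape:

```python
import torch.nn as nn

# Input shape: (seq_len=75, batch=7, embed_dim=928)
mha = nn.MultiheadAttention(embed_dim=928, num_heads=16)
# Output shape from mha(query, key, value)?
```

Input: (75, 7, 928) -> Output: (75, 7, 928)

Answer: (75, 7, 928)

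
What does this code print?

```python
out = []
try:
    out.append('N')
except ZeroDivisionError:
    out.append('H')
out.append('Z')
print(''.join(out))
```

Execution trace: 'N' (try body, no exception) → 'Z' (after the try/except). Output: NZ

Answer: NZ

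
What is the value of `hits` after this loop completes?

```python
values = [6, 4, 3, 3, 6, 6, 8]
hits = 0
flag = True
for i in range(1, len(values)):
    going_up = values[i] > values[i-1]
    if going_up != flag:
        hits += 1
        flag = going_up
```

Count direction changes in [6, 4, 3, 3, 6, 6, 8]
`hits` takes the values: 0 → 1 → 2 → 3 → 4

Answer: 4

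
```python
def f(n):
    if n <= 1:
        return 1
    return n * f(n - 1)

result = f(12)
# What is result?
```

f(12) = 12 * 11 * 10 * 9 * 8 * 7 * 6 * 5 * 4 * 3 * 2 * 1 = 479001600

Answer: 479001600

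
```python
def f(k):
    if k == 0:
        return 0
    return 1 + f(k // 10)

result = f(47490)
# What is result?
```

Count of digits of 47490: 5

Answer: 5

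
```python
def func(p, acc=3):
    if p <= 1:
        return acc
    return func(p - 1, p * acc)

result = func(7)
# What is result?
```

Accumulator trace (n, acc): (7, 3) -> (6, 21) -> (5, 126) -> (4, 630) -> (3, 2520) -> (2, 7560) -> (1, 15120) -> return 15120

Answer: 15120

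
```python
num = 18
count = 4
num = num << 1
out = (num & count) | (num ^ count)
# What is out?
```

Trace:
`num = 18` → num = 18
`count = 4` → count = 4
`num = num << 1` → num = 36
`out = (num & count) | (num ^ count)` → out = 36
So out = 36

Answer: 36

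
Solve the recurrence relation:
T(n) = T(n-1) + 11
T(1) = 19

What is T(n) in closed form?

Unrolling: T(n) = T(1) + 11·(n-1) = 19 + 11(n-1) = 11n + 8.

Answer: T(n) = 11n + 8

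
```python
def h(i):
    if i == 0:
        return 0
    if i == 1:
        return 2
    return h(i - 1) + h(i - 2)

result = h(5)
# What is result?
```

Build up from base cases: h(0)=0, h(1)=2, h(2)=2, h(3)=4, h(4)=6, h(5)=10

Answer: 10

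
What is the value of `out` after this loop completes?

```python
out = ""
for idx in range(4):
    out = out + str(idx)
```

Concatenate digits 0 to 3
`out` takes the values: "" → "0" → "01" → "012" → "0123"

Answer: "0123"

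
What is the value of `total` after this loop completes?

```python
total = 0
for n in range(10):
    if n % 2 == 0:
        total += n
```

Sum of even numbers 0 to 9
`total` takes the values: 0 → 2 → 6 → 12 → 20

Answer: 20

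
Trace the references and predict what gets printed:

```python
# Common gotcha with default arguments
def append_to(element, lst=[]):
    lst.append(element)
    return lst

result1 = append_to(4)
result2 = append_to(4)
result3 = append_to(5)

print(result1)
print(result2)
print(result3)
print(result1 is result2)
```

Key concept: mutable default argument gotcha.
Step by step:
`result1 = append_to(4)` → result1 = [4]
`result2 = append_to(4)` → result1 = [4, 4] (same object as result2); result2 = [4, 4] (same object as result1)
`result3 = append_to(5)` → result1 = [4, 4, 5] (same object as result2, result3); result2 = [4, 4, 5] (same object as result1, result3); result3 = [4, 4, 5] (same object as result1, result2)
`print(result1)` → prints [4, 4, 5]
`print(result2)` → prints [4, 4, 5]
`print(result3)` → prints [4, 4, 5]
`print(result1 is result2)` → prints True

Answer:
[4, 4, 5]
[4, 4, 5]
[4, 4, 5]
True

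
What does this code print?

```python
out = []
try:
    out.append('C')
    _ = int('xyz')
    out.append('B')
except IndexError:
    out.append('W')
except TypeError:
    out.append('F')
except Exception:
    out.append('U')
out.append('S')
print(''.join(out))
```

Execution trace: 'C' (try body) → 'U' (except Exception) → 'S' (after the try/except). Output: CUS

Answer: CUS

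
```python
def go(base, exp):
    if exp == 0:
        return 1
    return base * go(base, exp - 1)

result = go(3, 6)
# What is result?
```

go(3, 6) = 3 * 3 * 3 * 3 * 3 * 3 = 729

Answer: 729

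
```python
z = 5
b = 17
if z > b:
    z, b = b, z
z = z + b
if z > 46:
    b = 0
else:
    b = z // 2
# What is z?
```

Trace:
`z = 5` → z = 5
`b = 17` → b = 17
`if z > b: ...` → z > b is False → no variable changes
`z = z + b` → z = 22
`if z > 46: ...` → z > 46 is False, take else branch → b = 11
So z = 22

Answer: 22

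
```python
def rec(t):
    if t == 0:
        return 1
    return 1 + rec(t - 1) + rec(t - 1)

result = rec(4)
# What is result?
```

rec(t) = 1 + 2·rec(t-1), rec(0)=1. Closed form: (1+1)·2^4 - 1 = 31.

Answer: 31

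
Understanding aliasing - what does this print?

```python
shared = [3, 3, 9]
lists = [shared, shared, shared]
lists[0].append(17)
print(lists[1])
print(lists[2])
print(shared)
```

Key concept: list of same reference.
Step by step:
`shared = [3, 3, 9]` → shared = [3, 3, 9]
`lists = [shared, shared, shared]` → lists = [[3, 3, 9], [3, 3, 9], [3, 3, 9]]
`lists[0].append(17)` → shared = [3, 3, 9, 17]; lists = [[3, 3, 9, 17], [3, 3, 9, 17], [3, 3, 9, 17]]
`print(lists[1])` → prints [3, 3, 9, 17]
`print(lists[2])` → prints [3, 3, 9, 17]
`print(shared)` → prints [3, 3, 9, 17]

Answer:
[3, 3, 9, 17]
[3, 3, 9, 17]
[3, 3, 9, 17]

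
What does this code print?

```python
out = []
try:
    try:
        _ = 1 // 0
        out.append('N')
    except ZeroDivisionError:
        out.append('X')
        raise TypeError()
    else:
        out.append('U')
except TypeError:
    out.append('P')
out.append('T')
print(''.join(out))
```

Execution trace: 'X' (inner except ZeroDivisionError) → 'P' (outer except TypeError) → 'T' (after the try/except). Output: XPT

Answer: XPT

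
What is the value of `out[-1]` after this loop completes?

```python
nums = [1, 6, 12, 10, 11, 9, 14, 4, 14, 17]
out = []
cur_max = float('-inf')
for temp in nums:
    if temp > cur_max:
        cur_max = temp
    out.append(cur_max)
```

Running max ends at 17
`out` takes the values: [] → [1] → [1, 6] → [1, 6, 12] → [1, 6, 12, 12] → [1, 6, 12, 12, 12] → [1, 6, 12, 12, 12, 12] → [1, 6, 12, 12, 12, 12, 14] → [1, 6, 12, 12, 12, 12, 14, 14] → [1, 6, 12, 12, 12, 12, 14, 14, 14] → [1, 6, 12, 12, 12, 12, 14, 14, 14, 17]
So `out[-1]` = 17

Answer: 17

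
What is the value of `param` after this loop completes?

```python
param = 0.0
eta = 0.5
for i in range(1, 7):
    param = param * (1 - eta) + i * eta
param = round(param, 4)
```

Moving average with lr=0.5
`param` takes the values: 0.0 → 0.5 → 1.25 → 2.125 → 3.0625 → 4.03125 → 5.015625 → 5.0156

Answer: 5.0156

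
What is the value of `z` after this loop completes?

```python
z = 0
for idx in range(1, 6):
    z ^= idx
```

XOR of 1 to 5
`z` takes the values: 0 → 1 → 3 → 0 → 4 → 1

Answer: 1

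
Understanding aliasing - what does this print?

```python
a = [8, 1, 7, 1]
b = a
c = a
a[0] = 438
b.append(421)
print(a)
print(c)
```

Key concept: multiple aliases.
Step by step:
`a = [8, 1, 7, 1]` → a = [8, 1, 7, 1]
`b = a` → b = [8, 1, 7, 1] (same object as a)
`c = a` → c = [8, 1, 7, 1] (same object as a, b)
`a[0] = 438` → a = [438, 1, 7, 1] (same object as b, c); b = [438, 1, 7, 1] (same object as a, c); c = [438, 1, 7, 1] (same object as a, b)
`b.append(421)` → a = [438, 1, 7, 1, 421] (same object as b, c); b = [438, 1, 7, 1, 421] (same object as a, c); c = [438, 1, 7, 1, 421] (same object as a, b)
`print(a)` → prints [438, 1, 7, 1, 421]
`print(c)` → prints [438, 1, 7, 1, 421]

Answer:
[438, 1, 7, 1, 421]
[438, 1, 7, 1, 421]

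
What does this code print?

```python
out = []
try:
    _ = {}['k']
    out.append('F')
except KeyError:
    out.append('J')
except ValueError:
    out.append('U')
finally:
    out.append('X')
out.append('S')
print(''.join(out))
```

Execution trace: 'J' (except KeyError) → 'X' (finally) → 'S' (after the try/except). Output: JXS

Answer: JXS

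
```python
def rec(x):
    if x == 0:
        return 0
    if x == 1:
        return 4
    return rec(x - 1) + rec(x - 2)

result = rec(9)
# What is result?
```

Build up from base cases: rec(0)=0, rec(1)=4, rec(2)=4, rec(3)=8, rec(4)=12, rec(5)=20, rec(6)=32, ..., rec(9)=136

Answer: 136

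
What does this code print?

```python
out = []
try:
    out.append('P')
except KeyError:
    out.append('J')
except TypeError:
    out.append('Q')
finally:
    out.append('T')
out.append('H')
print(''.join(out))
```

Execution trace: 'P' (try body, no exception) → 'T' (finally) → 'H' (after the try/except). Output: PTH

Answer: PTH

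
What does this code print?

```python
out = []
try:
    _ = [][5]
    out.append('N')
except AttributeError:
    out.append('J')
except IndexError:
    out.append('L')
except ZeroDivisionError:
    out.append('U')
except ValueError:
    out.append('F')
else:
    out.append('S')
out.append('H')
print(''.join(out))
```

Execution trace: 'L' (except IndexError) → 'H' (after the try/except). Output: LH

Answer: LH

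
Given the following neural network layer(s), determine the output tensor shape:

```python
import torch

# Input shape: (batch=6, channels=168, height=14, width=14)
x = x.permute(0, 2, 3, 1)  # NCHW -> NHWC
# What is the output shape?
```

Input: (6, 168, 14, 14) -> Output: (6, 14, 14, 168)

Answer: (6, 14, 14, 168)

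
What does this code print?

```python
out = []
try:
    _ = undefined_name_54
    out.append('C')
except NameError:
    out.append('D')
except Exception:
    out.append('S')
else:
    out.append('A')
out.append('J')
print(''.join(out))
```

Execution trace: 'D' (except NameError) → 'J' (after the try/except). Output: DJ

Answer: DJ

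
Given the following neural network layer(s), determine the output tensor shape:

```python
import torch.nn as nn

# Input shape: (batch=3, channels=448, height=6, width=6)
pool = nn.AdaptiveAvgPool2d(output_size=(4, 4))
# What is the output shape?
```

Input: (3, 448, 6, 6) -> Output: (3, 448, 4, 4)

Answer: (3, 448, 4, 4)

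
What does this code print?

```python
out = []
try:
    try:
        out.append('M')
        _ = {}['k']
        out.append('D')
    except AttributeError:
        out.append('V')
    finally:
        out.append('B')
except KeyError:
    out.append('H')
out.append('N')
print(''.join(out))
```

Execution trace: 'M' (try body) → 'B' (finally) → 'H' (outer except KeyError) → 'N' (after the try/except). Output: MBHN

Answer: MBHN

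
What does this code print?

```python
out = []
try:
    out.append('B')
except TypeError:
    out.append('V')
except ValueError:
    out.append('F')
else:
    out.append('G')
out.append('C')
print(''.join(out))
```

Execution trace: 'B' (try body, no exception) → 'G' (else) → 'C' (after the try/except). Output: BGC

Answer: BGC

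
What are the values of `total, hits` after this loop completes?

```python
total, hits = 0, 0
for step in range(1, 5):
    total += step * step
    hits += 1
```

Sum of squares and count
`total, hits` takes the values: (0, 0) → (1, 0) → (1, 1) → (5, 1) → (5, 2) → (14, 2) → (14, 3) → (30, 3) → (30, 4)

Answer: 30, 4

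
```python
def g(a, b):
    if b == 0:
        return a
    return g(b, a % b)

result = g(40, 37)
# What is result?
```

g(40, 37) -> g(37, 3) -> g(3, 1) -> g(1, 0) -> 1

Answer: 1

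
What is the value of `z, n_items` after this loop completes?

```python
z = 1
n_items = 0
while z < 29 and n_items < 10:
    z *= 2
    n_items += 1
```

Double until >= 29 or 10 iterations
`z, n_items` takes the values: (1, 0) → (2, 0) → (2, 1) → (4, 1) → (4, 2) → (8, 2) → (8, 3) → (16, 3) → (16, 4) → (32, 4) → (32, 5)

Answer: 32, 5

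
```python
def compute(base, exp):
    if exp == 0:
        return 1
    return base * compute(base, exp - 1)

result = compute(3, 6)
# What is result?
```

compute(3, 6) = 3 * 3 * 3 * 3 * 3 * 3 = 729

Answer: 729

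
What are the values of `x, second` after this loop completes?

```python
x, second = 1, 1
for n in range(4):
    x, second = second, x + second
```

Fibonacci: after 4 iterations
`x, second` takes the values: (1, 1) → (1, 2) → (2, 3) → (3, 5) → (5, 8)

Answer: 5, 8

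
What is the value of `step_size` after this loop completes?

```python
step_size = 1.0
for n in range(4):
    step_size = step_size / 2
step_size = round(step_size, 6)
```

Halving LR 4 times: 1 / 2^4
`step_size` takes the values: 1.0 → 0.5 → 0.25 → 0.125 → 0.0625

Answer: 0.0625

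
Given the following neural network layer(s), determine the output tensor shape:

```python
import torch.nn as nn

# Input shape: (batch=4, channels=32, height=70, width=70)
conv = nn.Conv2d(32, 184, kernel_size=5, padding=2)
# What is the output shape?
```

Input: (4, 32, 70, 70) -> Output: (4, 184, 70, 70)

Answer: (4, 184, 70, 70)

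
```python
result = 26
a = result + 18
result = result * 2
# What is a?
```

Trace:
`result = 26` → result = 26
`a = result + 18` → a = 44
`result = result * 2` → result = 52
So a = 44

Answer: 44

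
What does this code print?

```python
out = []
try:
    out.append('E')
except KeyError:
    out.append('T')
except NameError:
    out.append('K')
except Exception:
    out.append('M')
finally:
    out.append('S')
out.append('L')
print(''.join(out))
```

Execution trace: 'E' (try body, no exception) → 'S' (finally) → 'L' (after the try/except). Output: ESL

Answer: ESL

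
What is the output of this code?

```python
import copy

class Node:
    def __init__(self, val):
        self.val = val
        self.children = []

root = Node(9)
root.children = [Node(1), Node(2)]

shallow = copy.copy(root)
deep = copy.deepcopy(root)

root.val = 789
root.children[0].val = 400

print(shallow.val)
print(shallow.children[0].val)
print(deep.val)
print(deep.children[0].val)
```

Key concept: deep copy with custom objects.
Step by step:
`root = Node(9)` → root = Node(val=9, children=[])
`root.children = [Node(1), Node(2)]` → root = Node(val=9, children=[Node(val=1, children=[]), Node(val=2, children=[])])
`shallow = copy.copy(root)` → shallow = Node(val=9, children=[Node(val=1, children=[]), Node(val=2, children=[])])
`deep = copy.deepcopy(root)` → deep = Node(val=9, children=[Node(val=1, children=[]), Node(val=2, children=[])])
`root.val = 789` → root = Node(val=789, children=[Node(val=1, children=[]), Node(val=2, children=[])])
`root.children[0].val = 400` → root = Node(val=789, children=[Node(val=400, children=[]), Node(val=2, children=[])]); shallow = Node(val=9, children=[Node(val=400, children=[]), Node(val=2, children=[])])
`print(shallow.val)` → prints 9
`print(shallow.children[0].val)` → prints 400
`print(deep.val)` → prints 9
`print(deep.children[0].val)` → prints 1

Answer:
9
400
9
1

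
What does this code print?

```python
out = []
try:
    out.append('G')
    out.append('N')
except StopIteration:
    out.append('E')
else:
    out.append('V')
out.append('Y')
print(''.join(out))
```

Execution trace: 'G' (try body) → 'N' (try body, no exception) → 'V' (else) → 'Y' (after the try/except). Output: GNVY

Answer: GNVY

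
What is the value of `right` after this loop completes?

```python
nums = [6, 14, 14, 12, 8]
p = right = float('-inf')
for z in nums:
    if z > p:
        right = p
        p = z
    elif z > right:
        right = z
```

Second largest (with repeats) in [6, 14, 14, 12, 8]
`right` takes the values: -inf → 6 → 14

Answer: 14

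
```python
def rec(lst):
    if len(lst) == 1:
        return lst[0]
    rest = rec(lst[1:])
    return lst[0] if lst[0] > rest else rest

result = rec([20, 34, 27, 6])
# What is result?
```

Recursive max over [20, 34, 27, 6] = 34

Answer: 34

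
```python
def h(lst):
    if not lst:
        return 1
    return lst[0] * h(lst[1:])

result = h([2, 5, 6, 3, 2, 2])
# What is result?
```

Product over [2, 5, 6, 3, 2, 2] = 2 * 5 * 6 * 3 * 2 * 2 = 720

Answer: 720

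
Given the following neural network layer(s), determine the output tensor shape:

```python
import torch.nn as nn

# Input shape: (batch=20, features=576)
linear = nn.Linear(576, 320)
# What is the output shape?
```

Input: (20, 576) -> Output: (20, 320)

Answer: (20, 320)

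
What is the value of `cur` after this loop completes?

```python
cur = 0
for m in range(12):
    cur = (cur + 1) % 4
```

Increment mod 4, 12 times = 0
`cur` takes the values: 0 → 1 → 2 → 3 → 0 → 1 → 2 → 3 → 0 → 1 → 2 → 3 → 0

Answer: 0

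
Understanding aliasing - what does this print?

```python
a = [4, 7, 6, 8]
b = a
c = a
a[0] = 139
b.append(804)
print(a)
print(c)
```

Key concept: multiple aliases.
Step by step:
`a = [4, 7, 6, 8]` → a = [4, 7, 6, 8]
`b = a` → b = [4, 7, 6, 8] (same object as a)
`c = a` → c = [4, 7, 6, 8] (same object as a, b)
`a[0] = 139` → a = [139, 7, 6, 8] (same object as b, c); b = [139, 7, 6, 8] (same object as a, c); c = [139, 7, 6, 8] (same object as a, b)
`b.append(804)` → a = [139, 7, 6, 8, 804] (same object as b, c); b = [139, 7, 6, 8, 804] (same object as a, c); c = [139, 7, 6, 8, 804] (same object as a, b)
`print(a)` → prints [139, 7, 6, 8, 804]
`print(c)` → prints [139, 7, 6, 8, 804]

Answer:
[139, 7, 6, 8, 804]
[139, 7, 6, 8, 804]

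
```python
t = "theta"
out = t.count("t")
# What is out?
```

Trace:
`t = "theta"` → t = 'theta'
`out = t.count("t")` → out = 2
So out = 2

Answer: 2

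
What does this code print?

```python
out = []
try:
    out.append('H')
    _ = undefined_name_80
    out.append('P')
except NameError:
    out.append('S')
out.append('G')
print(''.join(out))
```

Execution trace: 'H' (try body) → 'S' (except NameError) → 'G' (after the try/except). Output: HSG

Answer: HSG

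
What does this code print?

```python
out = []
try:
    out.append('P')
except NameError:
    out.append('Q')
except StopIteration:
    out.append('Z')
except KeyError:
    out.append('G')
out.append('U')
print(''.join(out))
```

Execution trace: 'P' (try body, no exception) → 'U' (after the try/except). Output: PU

Answer: PU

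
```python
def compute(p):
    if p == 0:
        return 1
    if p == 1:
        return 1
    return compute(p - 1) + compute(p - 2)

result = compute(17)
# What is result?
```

Build up from base cases: compute(0)=1, compute(1)=1, compute(2)=2, compute(3)=3, compute(4)=5, compute(5)=8, compute(6)=13, ..., compute(17)=2584

Answer: 2584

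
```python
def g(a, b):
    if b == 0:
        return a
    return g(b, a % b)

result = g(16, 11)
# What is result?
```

g(16, 11) -> g(11, 5) -> g(5, 1) -> g(1, 0) -> 1

Answer: 1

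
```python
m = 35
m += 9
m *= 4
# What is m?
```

Trace:
`m = 35` → m = 35
`m += 9` → m = 44
`m *= 4` → m = 176
So m = 176

Answer: 176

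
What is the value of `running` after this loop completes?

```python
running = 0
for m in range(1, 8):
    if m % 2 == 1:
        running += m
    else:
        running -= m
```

Add odd, subtract even
`running` takes the values: 0 → 1 → -1 → 2 → -2 → 3 → -3 → 4

Answer: 4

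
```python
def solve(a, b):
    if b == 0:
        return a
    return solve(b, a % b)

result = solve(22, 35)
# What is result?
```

solve(22, 35) -> solve(35, 22) -> solve(22, 13) -> solve(13, 9) -> solve(9, 4) -> solve(4, 1) -> solve(1, 0) -> 1

Answer: 1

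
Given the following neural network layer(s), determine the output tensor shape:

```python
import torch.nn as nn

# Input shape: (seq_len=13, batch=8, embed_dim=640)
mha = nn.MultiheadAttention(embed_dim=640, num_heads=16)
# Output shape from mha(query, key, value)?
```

Input: (13, 8, 640) -> Output: (13, 8, 640)

Answer: (13, 8, 640)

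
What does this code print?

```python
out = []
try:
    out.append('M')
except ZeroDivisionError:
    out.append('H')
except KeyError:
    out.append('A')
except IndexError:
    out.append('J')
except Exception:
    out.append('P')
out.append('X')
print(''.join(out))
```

Execution trace: 'M' (try body, no exception) → 'X' (after the try/except). Output: MX

Answer: MX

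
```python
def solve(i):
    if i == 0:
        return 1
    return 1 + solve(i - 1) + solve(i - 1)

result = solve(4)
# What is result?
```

solve(i) = 1 + 2·solve(i-1), solve(0)=1. Closed form: (1+1)·2^4 - 1 = 31.

Answer: 31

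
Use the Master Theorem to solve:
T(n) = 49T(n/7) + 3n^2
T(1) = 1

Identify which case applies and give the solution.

a=49, b=7, f(n)=3n^2. log_7(49) = 2. Since c=2 = 2, Case 2 applies: T(n) = Θ(n^log_b(a) · log n) = O(n^2 log n).

Answer: O(n^2 log n) - Case 2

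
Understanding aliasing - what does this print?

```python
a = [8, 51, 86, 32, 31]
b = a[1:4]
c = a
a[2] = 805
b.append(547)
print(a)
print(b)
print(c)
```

Key concept: slice vs alias.
Step by step:
`a = [8, 51, 86, 32, 31]` → a = [8, 51, 86, 32, 31]
`b = a[1:4]` → b = [51, 86, 32]
`c = a` → c = [8, 51, 86, 32, 31] (same object as a)
`a[2] = 805` → a = [8, 51, 805, 32, 31] (same object as c); c = [8, 51, 805, 32, 31] (same object as a)
`b.append(547)` → b = [51, 86, 32, 547]
`print(a)` → prints [8, 51, 805, 32, 31]
`print(b)` → prints [51, 86, 32, 547]
`print(c)` → prints [8, 51, 805, 32, 31]

Answer:
[8, 51, 805, 32, 31]
[51, 86, 32, 547]
[8, 51, 805, 32, 31]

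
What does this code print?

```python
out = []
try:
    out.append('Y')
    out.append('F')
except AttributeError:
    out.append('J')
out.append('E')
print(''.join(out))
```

Execution trace: 'Y' (try body) → 'F' (try body, no exception) → 'E' (after the try/except). Output: YFE

Answer: YFE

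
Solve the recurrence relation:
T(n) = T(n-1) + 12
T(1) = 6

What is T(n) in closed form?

Unrolling: T(n) = T(1) + 12·(n-1) = 6 + 12(n-1) = 12n - 6.

Answer: T(n) = 12n - 6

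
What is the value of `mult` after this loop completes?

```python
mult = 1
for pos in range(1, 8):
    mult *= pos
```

7! = 5040
`mult` takes the values: 1 → 2 → 6 → 24 → 120 → 720 → 5040

Answer: 5040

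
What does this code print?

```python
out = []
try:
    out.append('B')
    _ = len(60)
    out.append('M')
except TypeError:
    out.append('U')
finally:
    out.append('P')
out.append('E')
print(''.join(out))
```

Execution trace: 'B' (try body) → 'U' (except TypeError) → 'P' (finally) → 'E' (after the try/except). Output: BUPE

Answer: BUPE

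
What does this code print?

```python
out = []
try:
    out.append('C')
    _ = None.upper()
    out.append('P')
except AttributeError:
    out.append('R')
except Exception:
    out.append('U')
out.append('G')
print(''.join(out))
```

Execution trace: 'C' (try body) → 'R' (except AttributeError) → 'G' (after the try/except). Output: CRG

Answer: CRG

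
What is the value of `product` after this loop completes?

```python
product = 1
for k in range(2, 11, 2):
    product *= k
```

Product of even numbers 2 to 10
`product` takes the values: 1 → 2 → 8 → 48 → 384 → 3840

Answer: 3840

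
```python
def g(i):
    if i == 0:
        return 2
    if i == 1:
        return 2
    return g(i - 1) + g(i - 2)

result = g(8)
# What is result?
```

Build up from base cases: g(0)=2, g(1)=2, g(2)=4, g(3)=6, g(4)=10, g(5)=16, g(6)=26, ..., g(8)=68

Answer: 68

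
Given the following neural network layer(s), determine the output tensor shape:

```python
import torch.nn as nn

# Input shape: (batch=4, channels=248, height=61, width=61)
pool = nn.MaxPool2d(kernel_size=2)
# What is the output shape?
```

Input: (4, 248, 61, 61) -> Output: (4, 248, 30, 30)

Answer: (4, 248, 30, 30)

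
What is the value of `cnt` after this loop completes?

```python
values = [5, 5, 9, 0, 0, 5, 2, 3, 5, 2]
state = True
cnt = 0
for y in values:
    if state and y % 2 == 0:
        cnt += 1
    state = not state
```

Count even values at even positions
`cnt` takes the values: 0 → 1 → 2

Answer: 2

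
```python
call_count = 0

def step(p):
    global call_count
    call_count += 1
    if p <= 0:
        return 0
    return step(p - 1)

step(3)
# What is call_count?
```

Linear recursion stepping by 1: 4 calls from p=3 down to ≤0.

Answer: 4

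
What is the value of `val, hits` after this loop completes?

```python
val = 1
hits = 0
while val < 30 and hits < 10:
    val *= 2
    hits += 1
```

Double until >= 30 or 10 iterations
`val, hits` takes the values: (1, 0) → (2, 0) → (2, 1) → (4, 1) → (4, 2) → (8, 2) → (8, 3) → (16, 3) → (16, 4) → (32, 4) → (32, 5)

Answer: 32, 5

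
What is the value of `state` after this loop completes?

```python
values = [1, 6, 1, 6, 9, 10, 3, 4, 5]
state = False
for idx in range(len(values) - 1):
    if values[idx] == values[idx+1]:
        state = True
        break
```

Check consecutive duplicates in [1, 6, 1, 6, 9, 10, 3, 4, 5]
`state` takes the values: False

Answer: False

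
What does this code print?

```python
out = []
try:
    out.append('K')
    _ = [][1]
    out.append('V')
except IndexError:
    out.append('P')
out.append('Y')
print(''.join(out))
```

Execution trace: 'K' (try body) → 'P' (except IndexError) → 'Y' (after the try/except). Output: KPY

Answer: KPY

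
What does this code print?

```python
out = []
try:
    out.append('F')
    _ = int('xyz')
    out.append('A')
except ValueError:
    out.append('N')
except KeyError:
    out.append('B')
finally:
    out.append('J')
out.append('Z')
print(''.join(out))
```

Execution trace: 'F' (try body) → 'N' (except ValueError) → 'J' (finally) → 'Z' (after the try/except). Output: FNJZ

Answer: FNJZ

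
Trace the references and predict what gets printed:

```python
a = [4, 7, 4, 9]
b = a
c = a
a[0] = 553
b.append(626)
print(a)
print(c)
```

Key concept: multiple aliases.
Step by step:
`a = [4, 7, 4, 9]` → a = [4, 7, 4, 9]
`b = a` → b = [4, 7, 4, 9] (same object as a)
`c = a` → c = [4, 7, 4, 9] (same object as a, b)
`a[0] = 553` → a = [553, 7, 4, 9] (same object as b, c); b = [553, 7, 4, 9] (same object as a, c); c = [553, 7, 4, 9] (same object as a, b)
`b.append(626)` → a = [553, 7, 4, 9, 626] (same object as b, c); b = [553, 7, 4, 9, 626] (same object as a, c); c = [553, 7, 4, 9, 626] (same object as a, b)
`print(a)` → prints [553, 7, 4, 9, 626]
`print(c)` → prints [553, 7, 4, 9, 626]

Answer:
[553, 7, 4, 9, 626]
[553, 7, 4, 9, 626]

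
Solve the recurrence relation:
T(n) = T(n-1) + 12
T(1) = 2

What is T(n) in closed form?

Unrolling: T(n) = T(1) + 12·(n-1) = 2 + 12(n-1) = 12n - 10.

Answer: T(n) = 12n - 10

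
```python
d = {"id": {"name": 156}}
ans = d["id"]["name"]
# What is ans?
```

Trace:
`d = {"id": {"name": 156}}` → d = {'id': {'name': 156}}
`ans = d["id"]["name"]` → ans = 156
So ans = 156

Answer: 156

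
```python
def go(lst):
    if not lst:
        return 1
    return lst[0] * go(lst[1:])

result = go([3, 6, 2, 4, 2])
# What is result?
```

Product over [3, 6, 2, 4, 2] = 3 * 6 * 2 * 4 * 2 = 288

Answer: 288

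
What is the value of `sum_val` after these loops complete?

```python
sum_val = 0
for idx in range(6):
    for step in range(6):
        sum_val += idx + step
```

Sum of all idx+step for idx,step in 6x6
`sum_val` takes the values: 0 → 1 → 3 → 6 → 10 → 15 → 16 → 18 → 21 → 25 → 30 → 36 → 38 → 41 → 45 → 50 → 56 → 63 → 66 → 70 → 75 → 81 → 88 → 96 → 100 → 105 → 111 → 118 → 126 → 135 → 140 → 146 → 153 → 161 → 170 → 180

Answer: 180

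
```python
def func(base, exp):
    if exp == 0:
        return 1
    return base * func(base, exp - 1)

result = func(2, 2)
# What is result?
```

func(2, 2) = 2 * 2 = 4

Answer: 4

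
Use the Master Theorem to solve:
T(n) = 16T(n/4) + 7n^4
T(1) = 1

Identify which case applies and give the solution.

a=16, b=4, f(n)=7n^4. log_4(16) = 2. Since c=4 > 2 and the regularity condition holds (16(n/4)^4 = (16/4^4)n^4 with 16/4^4 < 1), Case 3 applies: T(n) = Θ(f(n)) = O(n^4).

Answer: O(n^4) - Case 3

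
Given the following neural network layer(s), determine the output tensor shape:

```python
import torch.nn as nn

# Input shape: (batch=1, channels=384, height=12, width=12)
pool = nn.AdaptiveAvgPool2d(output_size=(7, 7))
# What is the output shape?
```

Input: (1, 384, 12, 12) -> Output: (1, 384, 7, 7)

Answer: (1, 384, 7, 7)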